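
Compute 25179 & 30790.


0b110001001011011 & 0b111100001000110 = 0b110000001000010 = 24642

24642


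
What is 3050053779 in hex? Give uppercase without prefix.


3050053779 = B5CC2093 hex

B5CC2093


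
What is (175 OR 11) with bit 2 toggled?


Step 1: 175 | 11 = 175
Step 2: 175 ^ (1 << 2) = 175 ^ 4 = 171

171


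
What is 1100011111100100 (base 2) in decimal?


1100011111100100 in decimal = 51172

51172


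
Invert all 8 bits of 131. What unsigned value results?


131 ^ 255 = 124

124


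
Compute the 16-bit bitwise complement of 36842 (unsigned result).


~0b1000111111101010 = 0b111000000010101 = 28693 (16-bit unsigned)

28693


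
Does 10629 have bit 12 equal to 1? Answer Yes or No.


0b10100110000101, bit 12 = 0. No

No


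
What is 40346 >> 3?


0b1001110110011010 >> 3 = 0b1001110110011 = 5043

5043


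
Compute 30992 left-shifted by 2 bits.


0b111100100010000 << 2 = 0b11110010001000000 = 123968

123968


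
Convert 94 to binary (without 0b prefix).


94 = 1011110 in binary

1011110


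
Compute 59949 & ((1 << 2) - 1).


59949 & 3 = 1

1


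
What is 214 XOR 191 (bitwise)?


0b11010110 ^ 0b10111111 = 0b1101001 = 105

105


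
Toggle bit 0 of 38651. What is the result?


38651 ^ (1 << 0) = 38651 ^ 1 = 38650

38650


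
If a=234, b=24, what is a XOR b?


234 ^ 24 = 242

242


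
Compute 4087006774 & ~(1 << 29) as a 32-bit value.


4087006774 & ~(1 << 29) = 3550135862

3550135862


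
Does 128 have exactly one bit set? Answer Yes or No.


0b10000000. Only one bit set => Yes

Yes


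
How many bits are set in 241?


0b11110001 has 5 set bits

5


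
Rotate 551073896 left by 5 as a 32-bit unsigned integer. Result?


Rotate 0b100000110110001011100001101000 left by 5 (32-bit) = 0b11011000101110000110100000100 = 454495492

454495492


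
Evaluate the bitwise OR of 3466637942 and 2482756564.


0b11001110101000001011001001110110 | 0b10010011111110111101101111010100 = 0b11011111111110111111101111110110 = 3757833206

3757833206


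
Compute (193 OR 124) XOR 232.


Step 1: 193 | 124 = 253
Step 2: 253 ^ 232 = 21

21


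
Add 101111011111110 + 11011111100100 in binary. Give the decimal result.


101111011111110 + 11011111100100 = 1001011011100010 = 38626

38626


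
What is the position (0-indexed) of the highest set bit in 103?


0b1100111. Highest set bit at position 6

6


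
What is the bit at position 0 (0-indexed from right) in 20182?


0b100111011010110, position 0 = 0

0


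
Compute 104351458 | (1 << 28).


104351458 | (1 << 28) = 104351458 | 268435456 = 372786914

372786914


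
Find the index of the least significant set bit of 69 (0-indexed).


0b1000101. Lowest set bit at position 0

0


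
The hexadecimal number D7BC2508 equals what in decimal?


D7BC2508 hex = 3619431688 decimal

3619431688


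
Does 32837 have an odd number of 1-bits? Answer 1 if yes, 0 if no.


0b1000000001000101 has 4 ones => parity 0

0


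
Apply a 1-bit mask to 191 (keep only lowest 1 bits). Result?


191 & 1 = 1

1


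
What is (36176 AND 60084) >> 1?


Step 1: 36176 & 60084 = 34832
Step 2: 34832 >> 1 = 17416

17416


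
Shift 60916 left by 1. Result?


0b1110110111110100 << 1 = 0b11101101111101000 = 121832

121832


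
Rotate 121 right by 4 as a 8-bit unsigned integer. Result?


Rotate 0b1111001 right by 4 (8-bit) = 0b10010111 = 151

151


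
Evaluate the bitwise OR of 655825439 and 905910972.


0b100111000101110001101000011111 | 0b110101111111110001101010111100 = 0b110111111111110001101010111111 = 939465407

939465407


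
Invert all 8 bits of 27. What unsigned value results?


27 ^ 255 = 228

228


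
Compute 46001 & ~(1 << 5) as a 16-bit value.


46001 & ~(1 << 5) = 45969

45969


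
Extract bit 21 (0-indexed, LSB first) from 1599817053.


0b1011111010110110100010101011101, position 21 = 0

0


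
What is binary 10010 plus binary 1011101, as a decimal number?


10010 + 1011101 = 1101111 = 111

111


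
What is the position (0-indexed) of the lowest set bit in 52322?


0b1100110001100010. Lowest set bit at position 1

1


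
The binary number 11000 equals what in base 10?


11000 in decimal = 24

24


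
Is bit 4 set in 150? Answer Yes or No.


0b10010110, bit 4 = 1. Yes

Yes


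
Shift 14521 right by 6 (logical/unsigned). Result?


0b11100010111001 >> 6 = 0b11100010 = 226

226


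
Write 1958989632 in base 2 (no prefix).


1958989632 = 1110100110000111100111101000000 in binary

1110100110000111100111101000000


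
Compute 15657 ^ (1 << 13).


15657 ^ (1 << 13) = 15657 ^ 8192 = 7465

7465


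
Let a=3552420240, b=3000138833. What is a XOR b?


3552420240 ^ 3000138833 = 1634721217

1634721217


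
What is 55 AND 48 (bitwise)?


0b110111 & 0b110000 = 0b110000 = 48

48


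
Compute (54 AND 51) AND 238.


Step 1: 54 & 51 = 50
Step 2: 50 & 238 = 34

34


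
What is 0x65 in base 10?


65 hex = 101 decimal

101


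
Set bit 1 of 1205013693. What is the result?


1205013693 | (1 << 1) = 1205013693 | 2 = 1205013695

1205013695


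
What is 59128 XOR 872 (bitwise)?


0b1110011011111000 ^ 0b1101101000 = 0b1110010110010000 = 58768

58768


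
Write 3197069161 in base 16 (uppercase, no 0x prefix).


3197069161 = BE8F6769 hex

BE8F6769


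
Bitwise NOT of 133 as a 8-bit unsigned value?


~0b10000101 = 0b1111010 = 122 (8-bit unsigned)

122


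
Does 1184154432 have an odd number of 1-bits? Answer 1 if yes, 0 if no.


0b1000110100101001100001101000000 has 11 ones => parity 1

1


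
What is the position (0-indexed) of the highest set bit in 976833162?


0b111010001110010100101010001010. Highest set bit at position 29

29


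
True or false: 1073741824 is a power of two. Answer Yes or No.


0b1000000000000000000000000000000. Only one bit set => Yes

Yes


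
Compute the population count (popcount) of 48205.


0b1011110001001101 has 9 set bits

9


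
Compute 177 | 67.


0b10110001 | 0b1000011 = 0b11110011 = 243

243


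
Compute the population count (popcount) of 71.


0b1000111 has 4 set bits

4


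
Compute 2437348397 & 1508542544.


0b10010001010001101111110000101101 & 0b1011001111010101000100001010000 = 0b10001010000101000100000000000 = 289572864

289572864


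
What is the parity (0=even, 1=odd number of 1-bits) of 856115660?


0b110011000001110100100111001100 has 14 ones => parity 0

0


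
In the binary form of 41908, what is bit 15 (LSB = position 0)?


0b1010001110110100, position 15 = 1

1


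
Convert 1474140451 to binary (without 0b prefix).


1474140451 = 1010111110111011001100100100011 in binary

1010111110111011001100100100011


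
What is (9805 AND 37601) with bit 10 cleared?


Step 1: 9805 & 37601 = 577
Step 2: 577 & ~(1 << 10) = 577

577


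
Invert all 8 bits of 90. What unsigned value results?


90 ^ 255 = 165

165


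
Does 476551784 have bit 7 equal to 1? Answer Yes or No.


0b11100011001111001101001101000, bit 7 = 0. No

No


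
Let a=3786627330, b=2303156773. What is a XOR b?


3786627330 ^ 2303156773 = 1760836391

1760836391


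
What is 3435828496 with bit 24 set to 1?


3435828496 | (1 << 24) = 3435828496 | 16777216 = 3452605712

3452605712


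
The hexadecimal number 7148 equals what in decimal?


7148 hex = 29000 decimal

29000


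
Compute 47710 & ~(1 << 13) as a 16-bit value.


47710 & ~(1 << 13) = 39518

39518


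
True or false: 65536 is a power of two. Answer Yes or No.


0b10000000000000000. Only one bit set => Yes

Yes


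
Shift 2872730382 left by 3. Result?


0b10101011001110100110001100001110 << 3 = 0b10101011001110100110001100001110000 = 22981843056

22981843056


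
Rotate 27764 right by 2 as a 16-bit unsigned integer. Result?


Rotate 0b110110001110100 right by 2 (16-bit) = 0b1101100011101 = 6941

6941


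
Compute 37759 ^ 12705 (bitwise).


0b1001001101111111 ^ 0b11000110100001 = 0b1010001011011110 = 41694

41694


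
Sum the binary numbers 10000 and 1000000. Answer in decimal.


10000 + 1000000 = 1010000 = 80

80


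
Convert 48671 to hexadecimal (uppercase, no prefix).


48671 = BE1F hex

BE1F


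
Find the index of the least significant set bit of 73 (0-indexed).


0b1001001. Lowest set bit at position 0

0


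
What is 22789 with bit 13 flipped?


22789 ^ (1 << 13) = 22789 ^ 8192 = 30981

30981


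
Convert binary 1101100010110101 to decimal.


1101100010110101 in decimal = 55477

55477


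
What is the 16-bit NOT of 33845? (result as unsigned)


~0b1000010000110101 = 0b111101111001010 = 31690 (16-bit unsigned)

31690


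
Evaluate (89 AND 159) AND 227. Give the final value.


Step 1: 89 & 159 = 25
Step 2: 25 & 227 = 1

1


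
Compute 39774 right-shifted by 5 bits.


0b1001101101011110 >> 5 = 0b10011011010 = 1242

1242


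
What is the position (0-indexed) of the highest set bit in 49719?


0b1100001000110111. Highest set bit at position 15

15


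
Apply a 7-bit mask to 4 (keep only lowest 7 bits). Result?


4 & 127 = 4

4


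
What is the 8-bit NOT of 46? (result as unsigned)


~0b101110 = 0b11010001 = 209 (8-bit unsigned)

209


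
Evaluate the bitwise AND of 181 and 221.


0b10110101 & 0b11011101 = 0b10010101 = 149

149


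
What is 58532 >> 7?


0b1110010010100100 >> 7 = 0b111001001 = 457

457


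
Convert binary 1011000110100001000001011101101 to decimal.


1011000110100001000001011101101 in decimal = 1490060013

1490060013


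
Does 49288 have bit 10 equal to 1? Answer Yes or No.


0b1100000010001000, bit 10 = 0. No

No


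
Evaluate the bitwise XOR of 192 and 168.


0b11000000 ^ 0b10101000 = 0b1101000 = 104

104


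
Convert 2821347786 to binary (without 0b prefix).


2821347786 = 10101000001010100101100111001010 in binary

10101000001010100101100111001010


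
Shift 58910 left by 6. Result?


0b1110011000011110 << 6 = 0b1110011000011110000000 = 3770240

3770240


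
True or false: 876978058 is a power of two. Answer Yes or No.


0b110100010001011001111110001010. Multiple bits set => No

No


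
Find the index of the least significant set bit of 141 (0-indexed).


0b10001101. Lowest set bit at position 0

0


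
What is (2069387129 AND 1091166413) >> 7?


Step 1: 2069387129 & 1091166413 = 1091059785
Step 2: 1091059785 >> 7 = 8523904

8523904


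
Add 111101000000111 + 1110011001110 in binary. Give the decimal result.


111101000000111 + 1110011001110 = 1001011011010101 = 38613

38613


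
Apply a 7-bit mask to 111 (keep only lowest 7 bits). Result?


111 & 127 = 111

111


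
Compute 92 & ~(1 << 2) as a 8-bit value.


92 & ~(1 << 2) = 88

88


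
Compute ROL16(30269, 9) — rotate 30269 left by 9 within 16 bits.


Rotate 0b111011000111101 left by 9 (16-bit) = 0b111101011101100 = 31468

31468


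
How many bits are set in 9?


0b1001 has 2 set bits

2


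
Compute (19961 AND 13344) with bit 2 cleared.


Step 1: 19961 & 13344 = 1056
Step 2: 1056 & ~(1 << 2) = 1056

1056


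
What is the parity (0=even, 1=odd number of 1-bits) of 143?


0b10001111 has 5 ones => parity 1

1


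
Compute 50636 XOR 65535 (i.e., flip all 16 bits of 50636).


50636 ^ 65535 = 14899

14899


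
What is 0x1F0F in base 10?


1F0F hex = 7951 decimal

7951


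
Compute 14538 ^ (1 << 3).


14538 ^ (1 << 3) = 14538 ^ 8 = 14530

14530


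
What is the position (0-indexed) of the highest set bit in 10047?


0b10011100111111. Highest set bit at position 13

13


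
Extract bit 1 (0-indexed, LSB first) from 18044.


0b100011001111100, position 1 = 0

0


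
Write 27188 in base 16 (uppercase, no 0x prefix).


27188 = 6A34 hex

6A34


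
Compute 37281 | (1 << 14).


37281 | (1 << 14) = 37281 | 16384 = 53665

53665


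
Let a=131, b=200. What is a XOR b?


131 ^ 200 = 75

75


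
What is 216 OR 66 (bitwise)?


0b11011000 | 0b1000010 = 0b11011010 = 218

218


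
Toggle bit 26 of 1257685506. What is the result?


1257685506 ^ (1 << 26) = 1257685506 ^ 67108864 = 1324794370

1324794370


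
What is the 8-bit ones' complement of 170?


170 ^ 255 = 85

85


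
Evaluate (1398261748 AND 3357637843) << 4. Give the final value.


Step 1: 1398261748 & 3357637843 = 1073824976
Step 2: 1073824976 << 4 = 17181199616

17181199616


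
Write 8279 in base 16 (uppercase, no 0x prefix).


8279 = 2057 hex

2057


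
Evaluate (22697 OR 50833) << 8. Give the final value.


Step 1: 22697 | 50833 = 57017
Step 2: 57017 << 8 = 14596352

14596352


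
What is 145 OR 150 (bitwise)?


0b10010001 | 0b10010110 = 0b10010111 = 151

151


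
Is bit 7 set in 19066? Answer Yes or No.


0b100101001111010, bit 7 = 0. No

No


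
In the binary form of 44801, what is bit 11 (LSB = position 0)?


0b1010111100000001, position 11 = 1

1


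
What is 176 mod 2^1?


176 & 1 = 0

0


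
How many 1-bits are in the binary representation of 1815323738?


0b1101100001100111010010001011010 has 15 set bits

15


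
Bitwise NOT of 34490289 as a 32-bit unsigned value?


~0b10000011100100011110110001 = 0b11111101111100011011100001001110 = 4260477006 (32-bit unsigned)

4260477006


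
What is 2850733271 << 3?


0b10101001111010101011110011010111 << 3 = 0b10101001111010101011110011010111000 = 22805866168

22805866168


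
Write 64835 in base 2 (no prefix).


64835 = 1111110101000011 in binary

1111110101000011


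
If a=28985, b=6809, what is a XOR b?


28985 ^ 6809 = 27552

27552


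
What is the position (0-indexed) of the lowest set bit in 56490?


0b1101110010101010. Lowest set bit at position 1

1


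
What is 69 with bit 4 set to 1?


69 | (1 << 4) = 69 | 16 = 85

85


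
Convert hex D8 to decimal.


D8 hex = 216 decimal

216


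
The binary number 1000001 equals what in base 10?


1000001 in decimal = 65

65


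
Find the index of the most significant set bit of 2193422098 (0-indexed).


0b10000010101111001111011100010010. Highest set bit at position 31

31


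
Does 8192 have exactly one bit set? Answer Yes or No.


0b10000000000000. Only one bit set => Yes

Yes


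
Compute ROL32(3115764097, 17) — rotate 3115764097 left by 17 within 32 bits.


Rotate 0b10111001101101101100100110000001 left by 17 (32-bit) = 0b10010011000000110111001101101101 = 2466476909

2466476909


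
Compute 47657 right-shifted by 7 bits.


0b1011101000101001 >> 7 = 0b101110100 = 372

372


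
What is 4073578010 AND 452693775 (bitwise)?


0b11110010110011011101111000011010 & 0b11010111110111000111100001111 = 0b10010110010011000111000001010 = 315198986

315198986


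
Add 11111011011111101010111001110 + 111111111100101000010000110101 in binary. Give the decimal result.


11111011011111101010111001110 + 111111111100101000010000110101 = 1011111011000100101101000000011 = 1600281091

1600281091


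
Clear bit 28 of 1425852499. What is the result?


1425852499 & ~(1 << 28) = 1157417043

1157417043


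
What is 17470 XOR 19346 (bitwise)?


0b100010000111110 ^ 0b100101110010010 = 0b111110101100 = 4012

4012


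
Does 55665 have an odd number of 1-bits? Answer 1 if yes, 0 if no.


0b1101100101110001 has 9 ones => parity 1

1


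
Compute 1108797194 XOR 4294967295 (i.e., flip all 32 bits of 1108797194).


1108797194 ^ 4294967295 = 3186170101

3186170101


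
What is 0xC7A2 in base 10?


C7A2 hex = 51106 decimal

51106


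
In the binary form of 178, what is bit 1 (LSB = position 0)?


0b10110010, position 1 = 1

1


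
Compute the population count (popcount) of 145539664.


0b1000101011001100001001010000 has 10 set bits

10


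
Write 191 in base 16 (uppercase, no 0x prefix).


191 = BF hex

BF


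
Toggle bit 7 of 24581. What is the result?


24581 ^ (1 << 7) = 24581 ^ 128 = 24709

24709


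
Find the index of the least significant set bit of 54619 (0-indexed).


0b1101010101011011. Lowest set bit at position 0

0


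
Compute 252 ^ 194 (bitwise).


0b11111100 ^ 0b11000010 = 0b111110 = 62

62


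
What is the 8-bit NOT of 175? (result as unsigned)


~0b10101111 = 0b1010000 = 80 (8-bit unsigned)

80


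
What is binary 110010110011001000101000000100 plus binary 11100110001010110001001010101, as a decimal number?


110010110011001000101000000100 + 11100110001010110001001010101 = 1001111100100011110110001011001 = 1334963289

1334963289


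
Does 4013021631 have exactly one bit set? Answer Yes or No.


0b11101111001100011101100110111111. Multiple bits set => No

No


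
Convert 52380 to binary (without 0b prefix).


52380 = 1100110010011100 in binary

1100110010011100


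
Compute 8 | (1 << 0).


8 | (1 << 0) = 8 | 1 = 9

9


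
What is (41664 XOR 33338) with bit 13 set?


Step 1: 41664 ^ 33338 = 8442
Step 2: 8442 | (1 << 13) = 8442 | 8192 = 8442

8442


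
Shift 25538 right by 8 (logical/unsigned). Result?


0b110001111000010 >> 8 = 0b1100011 = 99

99


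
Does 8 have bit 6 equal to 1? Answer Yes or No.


0b1000, bit 6 = 0. No

No


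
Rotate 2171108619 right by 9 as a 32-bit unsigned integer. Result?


Rotate 0b10000001011010000111110100001011 right by 9 (32-bit) = 0b10000101110000001011010000111110 = 2243998782

2243998782


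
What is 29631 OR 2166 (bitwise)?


0b111001110111111 | 0b100001110110 = 0b111101111111111 = 31743

31743


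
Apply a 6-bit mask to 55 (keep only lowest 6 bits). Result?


55 & 63 = 55

55


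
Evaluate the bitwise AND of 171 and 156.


0b10101011 & 0b10011100 = 0b10001000 = 136

136


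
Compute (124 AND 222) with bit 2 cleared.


Step 1: 124 & 222 = 92
Step 2: 92 & ~(1 << 2) = 88

88


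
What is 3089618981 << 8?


0b10111000001001111101100000100101 << 8 = 0b1011100000100111110110000010010100000000 = 790942459136

790942459136


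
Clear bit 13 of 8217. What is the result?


8217 & ~(1 << 13) = 25

25


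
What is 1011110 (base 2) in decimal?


1011110 in decimal = 94

94


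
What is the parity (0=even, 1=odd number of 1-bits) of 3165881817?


0b10111100101100111000010111011001 has 18 ones => parity 0

0


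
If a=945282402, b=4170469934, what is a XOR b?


945282402 ^ 4170469934 = 3234041676

3234041676


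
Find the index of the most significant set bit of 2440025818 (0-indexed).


0b10010001011011111101011011011010. Highest set bit at position 31

31


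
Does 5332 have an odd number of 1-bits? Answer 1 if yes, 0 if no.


0b1010011010100 has 6 ones => parity 0

0


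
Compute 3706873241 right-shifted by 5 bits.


0b11011100111100100110010110011001 >> 5 = 0b110111001111001001100101100 = 115839788

115839788


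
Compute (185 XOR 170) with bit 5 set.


Step 1: 185 ^ 170 = 19
Step 2: 19 | (1 << 5) = 19 | 32 = 51

51


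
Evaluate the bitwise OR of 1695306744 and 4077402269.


0b1100101000011000101001111111000 | 0b11110011000010000011100010011101 = 0b11110111000011000111101111111101 = 4144790525

4144790525


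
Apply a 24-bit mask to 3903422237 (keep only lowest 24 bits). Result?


3903422237 & 16777215 = 11108125

11108125


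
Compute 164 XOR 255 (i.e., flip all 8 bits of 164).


164 ^ 255 = 91

91


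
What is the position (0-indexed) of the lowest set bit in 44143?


0b1010110001101111. Lowest set bit at position 0

0


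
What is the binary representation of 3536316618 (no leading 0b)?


3536316618 = 11010010110001111110100011001010 in binary

11010010110001111110100011001010


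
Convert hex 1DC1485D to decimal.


1DC1485D hex = 499206237 decimal

499206237


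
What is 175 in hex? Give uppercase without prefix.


175 = AF hex

AF


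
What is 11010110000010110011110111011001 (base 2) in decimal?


11010110000010110011110111011001 in decimal = 3591060953

3591060953


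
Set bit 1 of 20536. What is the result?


20536 | (1 << 1) = 20536 | 2 = 20538

20538


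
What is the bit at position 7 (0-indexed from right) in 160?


0b10100000, position 7 = 1

1


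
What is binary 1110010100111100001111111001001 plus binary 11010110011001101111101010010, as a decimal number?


1110010100111100001111111001001 + 11010110011001101111101010010 = 10001101011010101111111100011011 = 2372599579

2372599579


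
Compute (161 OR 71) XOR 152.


Step 1: 161 | 71 = 231
Step 2: 231 ^ 152 = 127

127


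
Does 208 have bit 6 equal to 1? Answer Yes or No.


0b11010000, bit 6 = 1. Yes

Yes


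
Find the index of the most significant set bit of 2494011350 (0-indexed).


0b10010100101001111001011111010110. Highest set bit at position 31

31


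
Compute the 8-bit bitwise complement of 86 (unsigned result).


~0b1010110 = 0b10101001 = 169 (8-bit unsigned)

169


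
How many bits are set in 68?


0b1000100 has 2 set bits

2


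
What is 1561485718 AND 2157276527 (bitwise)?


0b1011101000100100110000110010110 & 0b10000000100101010110110101101111 = 0b100000110000100000110 = 1073414

1073414


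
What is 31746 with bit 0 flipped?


31746 ^ (1 << 0) = 31746 ^ 1 = 31747

31747


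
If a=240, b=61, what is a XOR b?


240 ^ 61 = 205

205


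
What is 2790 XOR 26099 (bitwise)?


0b101011100110 ^ 0b110010111110011 = 0b110111100010101 = 28437

28437


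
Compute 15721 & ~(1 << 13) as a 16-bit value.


15721 & ~(1 << 13) = 7529

7529


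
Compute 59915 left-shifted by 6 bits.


0b1110101000001011 << 6 = 0b1110101000001011000000 = 3834560

3834560


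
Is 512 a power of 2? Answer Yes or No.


0b1000000000. Only one bit set => Yes

Yes


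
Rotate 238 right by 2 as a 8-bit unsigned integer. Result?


Rotate 0b11101110 right by 2 (8-bit) = 0b10111011 = 187

187


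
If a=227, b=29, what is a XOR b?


227 ^ 29 = 254

254


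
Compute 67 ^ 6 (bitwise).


0b1000011 ^ 0b110 = 0b1000101 = 69

69


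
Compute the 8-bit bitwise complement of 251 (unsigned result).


~0b11111011 = 0b100 = 4 (8-bit unsigned)

4


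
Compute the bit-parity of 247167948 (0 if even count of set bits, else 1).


0b1110101110110111101111001100 has 19 ones => parity 1

1


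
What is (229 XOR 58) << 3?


Step 1: 229 ^ 58 = 223
Step 2: 223 << 3 = 1784

1784


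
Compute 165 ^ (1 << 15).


165 ^ (1 << 15) = 165 ^ 32768 = 32933

32933


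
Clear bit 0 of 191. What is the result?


191 & ~(1 << 0) = 190

190


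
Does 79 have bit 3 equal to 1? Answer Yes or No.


0b1001111, bit 3 = 1. Yes

Yes


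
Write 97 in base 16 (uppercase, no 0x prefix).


97 = 61 hex

61


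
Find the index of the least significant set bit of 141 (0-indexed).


0b10001101. Lowest set bit at position 0

0


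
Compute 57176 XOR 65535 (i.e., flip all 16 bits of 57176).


57176 ^ 65535 = 8359

8359


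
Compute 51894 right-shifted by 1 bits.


0b1100101010110110 >> 1 = 0b110010101011011 = 25947

25947


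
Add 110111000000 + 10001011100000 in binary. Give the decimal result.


110111000000 + 10001011100000 = 11000010100000 = 12448

12448


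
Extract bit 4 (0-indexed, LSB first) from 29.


0b11101, position 4 = 1

1


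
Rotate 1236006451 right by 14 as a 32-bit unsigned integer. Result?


Rotate 0b1001001101010111111011000110011 right by 14 (32-bit) = 0b11011000110011010010011010101111 = 3637323439

3637323439


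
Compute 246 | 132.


0b11110110 | 0b10000100 = 0b11110110 = 246

246


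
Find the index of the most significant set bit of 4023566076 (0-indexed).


0b11101111110100101011111011111100. Highest set bit at position 31

31


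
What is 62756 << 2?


0b1111010100100100 << 2 = 0b111101010010010000 = 251024

251024


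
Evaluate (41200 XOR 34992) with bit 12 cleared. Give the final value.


Step 1: 41200 ^ 34992 = 10304
Step 2: 10304 & ~(1 << 12) = 10304

10304


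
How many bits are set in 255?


0b11111111 has 8 set bits

8


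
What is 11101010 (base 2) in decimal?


11101010 in decimal = 234

234


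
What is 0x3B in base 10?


3B hex = 59 decimal

59


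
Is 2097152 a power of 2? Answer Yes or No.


0b1000000000000000000000. Only one bit set => Yes

Yes


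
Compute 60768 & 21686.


0b1110110101100000 & 0b101010010110110 = 0b100010000100000 = 17440

17440


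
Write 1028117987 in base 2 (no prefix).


1028117987 = 111101010001111101010111100011 in binary

111101010001111101010111100011


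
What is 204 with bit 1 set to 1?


204 | (1 << 1) = 204 | 2 = 206

206


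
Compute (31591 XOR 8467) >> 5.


Step 1: 31591 ^ 8467 = 23156
Step 2: 23156 >> 5 = 723

723


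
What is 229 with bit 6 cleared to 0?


229 & ~(1 << 6) = 165

165


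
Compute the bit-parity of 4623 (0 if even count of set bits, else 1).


0b1001000001111 has 6 ones => parity 0

0


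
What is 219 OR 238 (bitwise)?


0b11011011 | 0b11101110 = 0b11111111 = 255

255


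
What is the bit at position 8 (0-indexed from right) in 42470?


0b1010010111100110, position 8 = 1

1


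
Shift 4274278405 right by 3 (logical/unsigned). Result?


0b11111110110001000101000000000101 >> 3 = 0b11111110110001000101000000000 = 534284800

534284800


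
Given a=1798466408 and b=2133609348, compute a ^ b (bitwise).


1798466408 ^ 2133609348 = 337518828

337518828


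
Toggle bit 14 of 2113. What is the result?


2113 ^ (1 << 14) = 2113 ^ 16384 = 18497

18497


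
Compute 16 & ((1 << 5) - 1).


16 & 31 = 16

16


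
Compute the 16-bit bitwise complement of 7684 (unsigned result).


~0b1111000000100 = 0b1110000111111011 = 57851 (16-bit unsigned)

57851


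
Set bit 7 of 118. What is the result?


118 | (1 << 7) = 118 | 128 = 246

246


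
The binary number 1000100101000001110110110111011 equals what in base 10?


1000100101000001110110110111011 in decimal = 1151397307

1151397307


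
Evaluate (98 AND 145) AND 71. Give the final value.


Step 1: 98 & 145 = 0
Step 2: 0 & 71 = 0

0


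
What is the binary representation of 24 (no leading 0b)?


24 = 11000 in binary

11000


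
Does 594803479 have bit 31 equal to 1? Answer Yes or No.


0b100011011100111111101100010111, bit 31 = 0. No

No


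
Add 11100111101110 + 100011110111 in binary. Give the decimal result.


11100111101110 + 100011110111 = 100001011100101 = 17125

17125


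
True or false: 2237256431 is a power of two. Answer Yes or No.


0b10000101010110011101001011101111. Multiple bits set => No

No


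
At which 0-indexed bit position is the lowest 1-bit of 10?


0b1010. Lowest set bit at position 1

1


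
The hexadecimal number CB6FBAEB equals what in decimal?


CB6FBAEB hex = 3413097195 decimal

3413097195


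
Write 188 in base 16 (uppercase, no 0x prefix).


188 = BC hex

BC


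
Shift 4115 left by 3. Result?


0b1000000010011 << 3 = 0b1000000010011000 = 32920

32920


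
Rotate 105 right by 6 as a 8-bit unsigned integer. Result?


Rotate 0b1101001 right by 6 (8-bit) = 0b10100101 = 165

165


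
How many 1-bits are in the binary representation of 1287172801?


0b1001100101110001011001011000001 has 14 set bits

14


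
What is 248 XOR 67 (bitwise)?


0b11111000 ^ 0b1000011 = 0b10111011 = 187

187


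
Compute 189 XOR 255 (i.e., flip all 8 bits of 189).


189 ^ 255 = 66

66


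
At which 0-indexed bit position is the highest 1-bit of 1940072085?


0b1110011101000110010011010010101. Highest set bit at position 30

30


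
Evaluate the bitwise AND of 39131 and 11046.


0b1001100011011011 & 0b10101100100110 = 0b100000000010 = 2050

2050


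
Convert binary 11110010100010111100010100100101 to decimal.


11110010100010111100010100100101 in decimal = 4069246245

4069246245


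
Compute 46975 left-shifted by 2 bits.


0b1011011101111111 << 2 = 0b101101110111111100 = 187900

187900


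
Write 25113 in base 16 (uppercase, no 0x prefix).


25113 = 6219 hex

6219


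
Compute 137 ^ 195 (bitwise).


0b10001001 ^ 0b11000011 = 0b1001010 = 74

74


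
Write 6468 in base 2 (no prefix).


6468 = 1100101000100 in binary

1100101000100


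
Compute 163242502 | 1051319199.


0b1001101110101110001000000110 | 0b111110101010011101101110011111 = 0b111111101110111111101110011111 = 1069284255

1069284255


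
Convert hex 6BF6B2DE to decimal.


6BF6B2DE hex = 1811329758 decimal

1811329758


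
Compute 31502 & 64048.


0b111101100001110 & 0b1111101000110000 = 0b111101000000000 = 31232

31232


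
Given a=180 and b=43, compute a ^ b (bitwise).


180 ^ 43 = 159

159


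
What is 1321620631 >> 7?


0b1001110110001100101010010010111 >> 7 = 0b100111011000110010101001 = 10325161

10325161


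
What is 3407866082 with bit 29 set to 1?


3407866082 | (1 << 29) = 3407866082 | 536870912 = 3944736994

3944736994


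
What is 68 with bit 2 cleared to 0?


68 & ~(1 << 2) = 64

64


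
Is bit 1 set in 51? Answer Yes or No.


0b110011, bit 1 = 1. Yes

Yes


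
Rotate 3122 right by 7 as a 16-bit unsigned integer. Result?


Rotate 0b110000110010 right by 7 (16-bit) = 0b110010000011000 = 25624

25624


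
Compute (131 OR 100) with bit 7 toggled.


Step 1: 131 | 100 = 231
Step 2: 231 ^ (1 << 7) = 231 ^ 128 = 103

103


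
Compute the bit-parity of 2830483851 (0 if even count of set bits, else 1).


0b10101000101101011100000110001011 has 15 ones => parity 1

1


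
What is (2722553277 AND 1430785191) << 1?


Step 1: 2722553277 & 1430785191 = 4197541
Step 2: 4197541 << 1 = 8395082

8395082


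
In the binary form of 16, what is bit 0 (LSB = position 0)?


0b10000, position 0 = 0

0


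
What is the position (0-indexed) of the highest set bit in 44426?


0b1010110110001010. Highest set bit at position 15

15


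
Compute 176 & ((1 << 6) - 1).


176 & 63 = 48

48


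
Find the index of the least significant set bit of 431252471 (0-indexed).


0b11001101101000110001111110111. Lowest set bit at position 0

0


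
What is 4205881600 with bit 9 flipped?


4205881600 ^ (1 << 9) = 4205881600 ^ 512 = 4205882112

4205882112


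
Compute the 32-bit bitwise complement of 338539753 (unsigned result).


~0b10100001011011011010011101001 = 0b11101011110100100100101100010110 = 3956427542 (32-bit unsigned)

3956427542


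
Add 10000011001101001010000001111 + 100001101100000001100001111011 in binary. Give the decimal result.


10000011001101001010000001111 + 100001101100000001100001111011 = 110010000101101010110010001010 = 840346762

840346762


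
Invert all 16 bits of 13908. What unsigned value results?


13908 ^ 65535 = 51627

51627


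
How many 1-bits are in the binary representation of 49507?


0b1100000101100011 has 7 set bits

7


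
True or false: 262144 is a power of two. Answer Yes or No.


0b1000000000000000000. Only one bit set => Yes

Yes


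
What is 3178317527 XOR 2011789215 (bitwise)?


0b10111101011100010100011011010111 ^ 0b1110111111010010111011110011111 = 0b11001010100110000011000101001000 = 3398971720

3398971720


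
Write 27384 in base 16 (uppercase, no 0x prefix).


27384 = 6AF8 hex

6AF8


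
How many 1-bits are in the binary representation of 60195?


0b1110101100100011 has 9 set bits

9


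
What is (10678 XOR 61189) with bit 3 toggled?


Step 1: 10678 ^ 61189 = 50867
Step 2: 50867 ^ (1 << 3) = 50867 ^ 8 = 50875

50875


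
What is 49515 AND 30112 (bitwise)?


0b1100000101101011 & 0b111010110100000 = 0b100000100100000 = 16672

16672


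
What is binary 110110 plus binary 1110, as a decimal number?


110110 + 1110 = 1000100 = 68

68


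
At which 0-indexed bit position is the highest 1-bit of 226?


0b11100010. Highest set bit at position 7

7


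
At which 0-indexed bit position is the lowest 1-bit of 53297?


0b1101000000110001. Lowest set bit at position 0

0


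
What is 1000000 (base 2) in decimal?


1000000 in decimal = 64

64


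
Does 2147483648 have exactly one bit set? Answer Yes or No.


0b10000000000000000000000000000000. Only one bit set => Yes

Yes


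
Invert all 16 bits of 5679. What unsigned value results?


5679 ^ 65535 = 59856

59856


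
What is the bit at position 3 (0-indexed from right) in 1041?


0b10000010001, position 3 = 0

0


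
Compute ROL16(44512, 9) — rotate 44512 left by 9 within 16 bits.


Rotate 0b1010110111100000 left by 9 (16-bit) = 0b1100000101011011 = 49499

49499


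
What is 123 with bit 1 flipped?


123 ^ (1 << 1) = 123 ^ 2 = 121

121


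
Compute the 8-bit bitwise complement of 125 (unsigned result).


~0b1111101 = 0b10000010 = 130 (8-bit unsigned)

130


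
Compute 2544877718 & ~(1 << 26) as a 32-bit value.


2544877718 & ~(1 << 26) = 2477768854

2477768854


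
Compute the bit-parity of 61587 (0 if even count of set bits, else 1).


0b1111000010010011 has 8 ones => parity 0

0


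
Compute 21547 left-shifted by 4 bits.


0b101010000101011 << 4 = 0b1010100001010110000 = 344752

344752


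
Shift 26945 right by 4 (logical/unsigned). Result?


0b110100101000001 >> 4 = 0b11010010100 = 1684

1684


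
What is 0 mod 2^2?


0 & 3 = 0

0


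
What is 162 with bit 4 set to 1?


162 | (1 << 4) = 162 | 16 = 178

178


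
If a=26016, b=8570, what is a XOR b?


26016 ^ 8570 = 17626

17626


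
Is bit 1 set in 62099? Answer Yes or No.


0b1111001010010011, bit 1 = 1. Yes

Yes


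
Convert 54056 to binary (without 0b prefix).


54056 = 1101001100101000 in binary

1101001100101000


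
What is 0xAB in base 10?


AB hex = 171 decimal

171


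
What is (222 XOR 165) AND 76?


Step 1: 222 ^ 165 = 123
Step 2: 123 & 76 = 72

72


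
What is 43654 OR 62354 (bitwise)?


0b1010101010000110 | 0b1111001110010010 = 0b1111101110010110 = 64406

64406


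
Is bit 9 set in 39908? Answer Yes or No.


0b1001101111100100, bit 9 = 1. Yes

Yes


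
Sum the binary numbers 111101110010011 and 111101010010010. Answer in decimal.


111101110010011 + 111101010010010 = 1111011000100101 = 63013

63013


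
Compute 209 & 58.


0b11010001 & 0b111010 = 0b10000 = 16

16


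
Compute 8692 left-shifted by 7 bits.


0b10000111110100 << 7 = 0b100001111101000000000 = 1112576

1112576


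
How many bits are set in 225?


0b11100001 has 4 set bits

4


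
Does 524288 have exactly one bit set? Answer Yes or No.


0b10000000000000000000. Only one bit set => Yes

Yes


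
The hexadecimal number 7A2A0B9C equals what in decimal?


7A2A0B9C hex = 2049575836 decimal

2049575836


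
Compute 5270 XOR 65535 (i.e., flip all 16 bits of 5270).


5270 ^ 65535 = 60265

60265


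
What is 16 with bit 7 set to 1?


16 | (1 << 7) = 16 | 128 = 144

144


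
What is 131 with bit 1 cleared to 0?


131 & ~(1 << 1) = 129

129


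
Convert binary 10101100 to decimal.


10101100 in decimal = 172

172


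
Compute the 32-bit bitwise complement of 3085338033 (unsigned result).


~0b10110111111001101000010110110001 = 0b1001000000110010111101001001110 = 1209629262 (32-bit unsigned)

1209629262


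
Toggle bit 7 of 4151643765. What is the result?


4151643765 ^ (1 << 7) = 4151643765 ^ 128 = 4151643893

4151643893


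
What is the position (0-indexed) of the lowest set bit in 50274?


0b1100010001100010. Lowest set bit at position 1

1


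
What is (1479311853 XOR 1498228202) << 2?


Step 1: 1479311853 ^ 1498228202 = 23176199
Step 2: 23176199 << 2 = 92704796

92704796


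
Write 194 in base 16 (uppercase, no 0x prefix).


194 = C2 hex

C2


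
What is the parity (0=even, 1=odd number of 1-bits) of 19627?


0b100110010101011 has 8 ones => parity 0

0


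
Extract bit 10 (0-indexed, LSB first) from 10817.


0b10101001000001, position 10 = 0

0


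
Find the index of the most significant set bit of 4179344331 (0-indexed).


0b11111001000110111011101111001011. Highest set bit at position 31

31


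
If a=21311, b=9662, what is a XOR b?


21311 ^ 9662 = 30337

30337


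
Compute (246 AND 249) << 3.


Step 1: 246 & 249 = 240
Step 2: 240 << 3 = 1920

1920


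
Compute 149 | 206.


0b10010101 | 0b11001110 = 0b11011111 = 223

223


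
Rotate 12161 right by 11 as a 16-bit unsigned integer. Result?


Rotate 0b10111110000001 right by 11 (16-bit) = 0b1111000000100101 = 61477

61477


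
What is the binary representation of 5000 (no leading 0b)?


5000 = 1001110001000 in binary

1001110001000


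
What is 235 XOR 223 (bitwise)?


0b11101011 ^ 0b11011111 = 0b110100 = 52

52


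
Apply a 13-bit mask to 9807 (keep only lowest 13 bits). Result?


9807 & 8191 = 1615

1615


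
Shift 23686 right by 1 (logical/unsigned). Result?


0b101110010000110 >> 1 = 0b10111001000011 = 11843

11843


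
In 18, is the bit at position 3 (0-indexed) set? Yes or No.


0b10010, bit 3 = 0. No

No


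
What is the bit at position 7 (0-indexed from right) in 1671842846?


0b1100011101001100100110000011110, position 7 = 0

0


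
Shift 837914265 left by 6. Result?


0b110001111100011000111010011001 << 6 = 0b110001111100011000111010011001000000 = 53626512960

53626512960


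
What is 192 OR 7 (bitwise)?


0b11000000 | 0b111 = 0b11000111 = 199

199


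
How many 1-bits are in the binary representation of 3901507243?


0b11101000100011000100011010101011 has 15 set bits

15


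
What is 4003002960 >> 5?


0b11101110100110001111101001010000 >> 5 = 0b111011101001100011111010010 = 125093842

125093842


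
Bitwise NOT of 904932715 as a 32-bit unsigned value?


~0b110101111100000010110101101011 = 0b11001010000011111101001010010100 = 3390034580 (32-bit unsigned)

3390034580


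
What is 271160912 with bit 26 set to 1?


271160912 | (1 << 26) = 271160912 | 67108864 = 338269776

338269776


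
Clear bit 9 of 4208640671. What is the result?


4208640671 & ~(1 << 9) = 4208640159

4208640159


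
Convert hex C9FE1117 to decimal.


C9FE1117 hex = 3388870935 decimal

3388870935


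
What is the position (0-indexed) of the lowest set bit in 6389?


0b1100011110101. Lowest set bit at position 0

0


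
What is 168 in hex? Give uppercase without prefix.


168 = A8 hex

A8


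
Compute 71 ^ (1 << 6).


71 ^ (1 << 6) = 71 ^ 64 = 7

7


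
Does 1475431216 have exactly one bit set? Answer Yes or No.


0b1010111111100010100101100110000. Multiple bits set => No

No


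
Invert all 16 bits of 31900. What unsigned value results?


31900 ^ 65535 = 33635

33635
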